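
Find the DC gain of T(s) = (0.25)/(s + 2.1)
DC gain = T(0) = num(0)/den(0) = 0.25/2.1 = 0.119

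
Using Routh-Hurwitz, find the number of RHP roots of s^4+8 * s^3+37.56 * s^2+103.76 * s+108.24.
Routh array:
s^4: [1, 37.56, 108.24]; s^3: [8, 103.76]; s^2: [24.59, 108.24]; s^1: [68.5457]; s^0: [108.24]
First column: [1, 8, 24.59, 68.5457, 108.24]. Sign changes = RHP roots = 0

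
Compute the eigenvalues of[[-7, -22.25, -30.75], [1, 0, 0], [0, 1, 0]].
Eigenvalues solve det(λI - A) = 0.
Characteristic polynomial: λ^3 + 7*λ^2 + 22.25*λ + 30.75 = 0.
Factor: (λ + 3)(λ^2 + 4*λ + 10.25) = 0.
Roots: -2 + 2.5j, -2 - 2.5j, -3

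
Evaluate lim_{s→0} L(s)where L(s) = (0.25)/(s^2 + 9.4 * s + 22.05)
DC gain = L(0) = num(0)/den(0) = 0.25/22.05 = 0.01134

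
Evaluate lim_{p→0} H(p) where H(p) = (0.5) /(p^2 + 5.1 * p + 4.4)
DC gain = H(0) = num(0)/den(0) = 0.5/4.4 = 0.1136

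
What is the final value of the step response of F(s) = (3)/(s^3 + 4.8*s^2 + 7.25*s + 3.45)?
FVT: lim_{t→∞} y(t) = lim_{s→0} s*Y(s) where Y(s) = F(s)/s.
= lim_{s→0} F(s) = F(0) = num(0)/den(0) = 3/3.45 = 0.8696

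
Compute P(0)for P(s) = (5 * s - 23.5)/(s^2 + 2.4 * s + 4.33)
DC gain = P(0) = num(0)/den(0) = -23.5/4.33 = -5.427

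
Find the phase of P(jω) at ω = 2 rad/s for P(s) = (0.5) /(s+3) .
Substitute s = j*2: P(j2) = 0.115385 - 0.0769231j.
∠P(j2) = atan2(Im, Re) = atan2(-0.0769231, 0.115385) = -33.69°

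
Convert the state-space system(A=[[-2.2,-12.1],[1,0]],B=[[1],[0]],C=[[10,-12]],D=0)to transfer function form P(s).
P(s) = C(sI - A)⁻¹B + D.
Characteristic polynomial det(sI - A) = s^2 + 2.2*s + 12.1.
Numerator from C·adj(sI-A)·B + D·det(sI-A) = 10*s - 12.
P(s) = (10*s - 12)/(s^2 + 2.2*s + 12.1)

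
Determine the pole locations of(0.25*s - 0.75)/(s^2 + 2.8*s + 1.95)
Set denominator = 0: s^2 + 2.8*s + 1.95 = (s + 1.3)(s + 1.5) = 0 → Poles: -1.3, -1.5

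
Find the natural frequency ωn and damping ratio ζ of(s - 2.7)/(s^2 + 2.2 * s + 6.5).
Underdamped: complex pole -1.1 + 2.3j. ωn = |pole| = 2.55, ζ = -Re(pole)/ωn = 0.4315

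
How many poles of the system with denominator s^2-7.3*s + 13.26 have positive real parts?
s^2 - 7.3*s + 13.26 = (s - 3.4)(s - 3.9). Poles: 3.4, 3.9. RHP poles (Re>0): 2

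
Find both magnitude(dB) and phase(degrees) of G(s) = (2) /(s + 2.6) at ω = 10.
Substitute s = j*10: G(j10) = 0.0487074 - 0.187336j.
|G| = 20*log₁₀(sqrt(Re²+Im²)) = -14.26 dB.
∠G = atan2(Im, Re) = -75.43°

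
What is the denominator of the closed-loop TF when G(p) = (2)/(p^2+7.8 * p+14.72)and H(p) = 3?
Characteristic poly = G_den * H_den + G_num * H_num = (p^2 + 7.8*p + 14.72) + (6) = p^2 + 7.8*p + 20.72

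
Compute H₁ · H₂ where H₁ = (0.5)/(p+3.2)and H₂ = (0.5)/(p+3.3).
Series: H = H₁ · H₂ = (n₁·n₂)/(d₁·d₂).
Num: n₁·n₂ = 0.25. Den: d₁·d₂ = p^2 + 6.5*p + 10.56.
H(p) = (0.25)/(p^2 + 6.5*p + 10.56)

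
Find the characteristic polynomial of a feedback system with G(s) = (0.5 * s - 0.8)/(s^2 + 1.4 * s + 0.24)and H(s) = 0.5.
Characteristic poly = G_den * H_den + G_num * H_num = (s^2 + 1.4*s + 0.24) + (0.25*s - 0.4) = s^2 + 1.65*s - 0.16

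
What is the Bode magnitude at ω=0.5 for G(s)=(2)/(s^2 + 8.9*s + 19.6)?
Substitute s = j*0.5: G(j0.5) = 0.0981673 - 0.0225759j.
|G(j0.5)| = sqrt(Re² + Im²) = 0.1007.
20*log₁₀(0.1007) = -19.94 dB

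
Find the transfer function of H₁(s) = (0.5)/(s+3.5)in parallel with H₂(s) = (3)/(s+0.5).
Parallel: H = H₁ + H₂ = (n₁·d₂ + n₂·d₁)/(d₁·d₂).
n₁·d₂ = 0.5*s + 0.25. n₂·d₁ = 3*s + 10.5. Sum = 3.5*s + 10.75. d₁·d₂ = s^2 + 4*s + 1.75.
H(s) = (3.5*s + 10.75)/(s^2 + 4*s + 1.75)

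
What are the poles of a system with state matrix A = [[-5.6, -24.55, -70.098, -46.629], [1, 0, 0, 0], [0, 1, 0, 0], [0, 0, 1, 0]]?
Eigenvalues solve det(λI - A) = 0.
Characteristic polynomial: λ^4 + 5.6*λ^3 + 24.55*λ^2 + 70.098*λ + 46.629 = 0.
Factor: (λ + 3.3)(λ + 0.9)(λ^2 + 1.4*λ + 15.7) = 0.
Roots: -0.7 + 3.9j, -0.7 - 3.9j, -0.9, -3.3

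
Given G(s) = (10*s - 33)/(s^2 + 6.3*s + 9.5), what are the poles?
Set denominator = 0: s^2 + 6.3*s + 9.5 = (s + 3.8)(s + 2.5) = 0 → Poles: -2.5, -3.8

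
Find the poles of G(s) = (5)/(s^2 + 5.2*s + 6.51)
Set denominator = 0: s^2 + 5.2*s + 6.51 = (s + 2.1)(s + 3.1) = 0 → Poles: -2.1, -3.1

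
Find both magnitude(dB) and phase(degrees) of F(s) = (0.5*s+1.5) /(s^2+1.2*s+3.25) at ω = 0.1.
Substitute s = j*0.1: F(j0.1) = 0.4629 - 0.00171233j.
|F| = 20*log₁₀(sqrt(Re²+Im²)) = -6.69 dB.
∠F = atan2(Im, Re) = -0.21°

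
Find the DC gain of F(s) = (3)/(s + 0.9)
DC gain = F(0) = num(0)/den(0) = 3/0.9 = 3.333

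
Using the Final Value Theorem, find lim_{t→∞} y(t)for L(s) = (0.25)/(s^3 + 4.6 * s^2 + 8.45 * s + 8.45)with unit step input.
FVT: lim_{t→∞} y(t) = lim_{s→0} s*Y(s) where Y(s) = L(s)/s.
= lim_{s→0} L(s) = L(0) = num(0)/den(0) = 0.25/8.45 = 0.02959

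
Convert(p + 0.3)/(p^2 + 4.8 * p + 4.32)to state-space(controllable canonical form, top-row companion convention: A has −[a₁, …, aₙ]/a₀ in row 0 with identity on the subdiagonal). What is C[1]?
Reachable canonical form: C = numerator coefficients (right-aligned, zero-padded to length n).
num = p + 0.3, C = [[1, 0.3]].
C[1] = 0.3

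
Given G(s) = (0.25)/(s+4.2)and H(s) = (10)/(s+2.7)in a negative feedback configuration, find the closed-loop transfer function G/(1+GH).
Closed-loop T = G/(1+GH).
Numerator: G_num * H_den = 0.25*s + 0.675.
Denominator: G_den * H_den + G_num * H_num = (s^2 + 6.9*s + 11.34) + (2.5) = s^2 + 6.9*s + 13.84.
T(s) = (0.25*s + 0.675)/(s^2 + 6.9*s + 13.84)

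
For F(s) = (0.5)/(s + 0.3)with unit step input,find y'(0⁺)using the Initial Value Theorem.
IVT: y'(0⁺) = lim_{s→∞} s²·Y(s) = lim_{s→∞} s·F(s).
deg(num) = 0, deg(den) = 1, relative degree = 1, so s·F(s) → (leading num)/(leading den) = 0.5/1 = 0.5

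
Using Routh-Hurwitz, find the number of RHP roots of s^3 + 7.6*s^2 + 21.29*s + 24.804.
Routh array:
s^3: [1, 21.29]; s^2: [7.6, 24.804]; s^1: [18.0263]; s^0: [24.804]
First column: [1, 7.6, 18.0263, 24.804]. Sign changes = RHP roots = 0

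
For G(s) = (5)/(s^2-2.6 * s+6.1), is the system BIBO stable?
Denominator: s^2 - 2.6*s + 6.1. Poles: 1.3 + 2.1j, 1.3 - 2.1j. All Re(p)<0: No (unstable)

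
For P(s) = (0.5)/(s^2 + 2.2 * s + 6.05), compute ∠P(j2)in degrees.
Substitute s = j*2: P(j2) = 0.0435013 - 0.0933687j.
∠P(j2) = atan2(Im, Re) = atan2(-0.0933687, 0.0435013) = -65.02°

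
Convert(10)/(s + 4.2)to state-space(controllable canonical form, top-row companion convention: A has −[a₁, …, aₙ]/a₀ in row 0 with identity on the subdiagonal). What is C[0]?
Reachable canonical form: C = numerator coefficients (right-aligned, zero-padded to length n).
num = 10, C = [[10]].
C[0] = 10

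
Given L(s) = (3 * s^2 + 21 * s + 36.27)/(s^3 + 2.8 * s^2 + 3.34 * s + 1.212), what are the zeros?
Set numerator = 0: 3*s^2 + 21*s + 36.27 = 3*(s + 3.9)(s + 3.1) = 0 → Zeros: -3.1, -3.9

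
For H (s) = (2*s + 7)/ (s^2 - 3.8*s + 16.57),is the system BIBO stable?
Denominator: s^2 - 3.8*s + 16.57. Poles: 1.9 + 3.6j, 1.9 - 3.6j. All Re(p)<0: No (unstable)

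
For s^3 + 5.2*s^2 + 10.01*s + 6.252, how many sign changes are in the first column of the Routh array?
Routh array:
s^3: [1, 10.01]; s^2: [5.2, 6.252]; s^1: [8.80769]; s^0: [6.252]
First column: [1, 5.2, 8.80769, 6.252]. Sign changes = 0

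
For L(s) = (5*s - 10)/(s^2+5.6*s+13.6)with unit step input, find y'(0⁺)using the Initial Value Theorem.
IVT: y'(0⁺) = lim_{s→∞} s²·Y(s) = lim_{s→∞} s·L(s).
deg(num) = 1, deg(den) = 2, relative degree = 1, so s·L(s) → (leading num)/(leading den) = 5/1 = 5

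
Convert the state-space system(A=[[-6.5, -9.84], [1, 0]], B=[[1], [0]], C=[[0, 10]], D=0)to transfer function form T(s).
T(s) = C(sI - A)⁻¹B + D.
Characteristic polynomial det(sI - A) = s^2 + 6.5*s + 9.84.
Numerator from C·adj(sI-A)·B + D·det(sI-A) = 10.
T(s) = (10)/(s^2 + 6.5*s + 9.84)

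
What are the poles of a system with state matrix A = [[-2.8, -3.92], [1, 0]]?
Eigenvalues solve det(λI - A) = 0.
Characteristic polynomial: λ^2 + 2.8*λ + 3.92 = 0.
Roots: -1.4 + 1.4j, -1.4 - 1.4j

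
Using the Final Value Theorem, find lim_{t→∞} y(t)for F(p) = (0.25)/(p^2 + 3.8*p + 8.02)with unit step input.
FVT: lim_{t→∞} y(t) = lim_{p→0} p*Y(p) where Y(p) = F(p)/p.
= lim_{p→0} F(p) = F(0) = num(0)/den(0) = 0.25/8.02 = 0.03117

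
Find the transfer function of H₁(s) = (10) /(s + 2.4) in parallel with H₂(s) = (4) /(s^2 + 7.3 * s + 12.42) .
Parallel: H = H₁ + H₂ = (n₁·d₂ + n₂·d₁)/(d₁·d₂).
n₁·d₂ = 10*s^2 + 73*s + 124.2. n₂·d₁ = 4*s + 9.6. Sum = 10*s^2 + 77*s + 133.8. d₁·d₂ = s^3 + 9.7*s^2 + 29.94*s + 29.808.
H(s) = (10*s^2 + 77*s + 133.8)/(s^3 + 9.7*s^2 + 29.94*s + 29.808)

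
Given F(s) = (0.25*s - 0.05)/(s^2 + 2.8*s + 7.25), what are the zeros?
Set numerator = 0: 0.25*s - 0.05 = 0 → Zeros: 0.2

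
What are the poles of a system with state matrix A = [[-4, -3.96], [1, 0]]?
Eigenvalues solve det(λI - A) = 0.
Characteristic polynomial: λ^2 + 4*λ + 3.96 = 0.
Factor: (λ + 1.8)(λ + 2.2) = 0.
Roots: -1.8, -2.2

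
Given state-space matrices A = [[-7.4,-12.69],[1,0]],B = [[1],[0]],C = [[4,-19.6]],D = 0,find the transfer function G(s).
G(s) = C(sI - A)⁻¹B + D.
Characteristic polynomial det(sI - A) = s^2 + 7.4*s + 12.69.
Numerator from C·adj(sI-A)·B + D·det(sI-A) = 4*s - 19.6.
G(s) = (4*s - 19.6)/(s^2 + 7.4*s + 12.69)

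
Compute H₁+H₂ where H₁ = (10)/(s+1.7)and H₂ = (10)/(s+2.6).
Parallel: H = H₁ + H₂ = (n₁·d₂ + n₂·d₁)/(d₁·d₂).
n₁·d₂ = 10*s + 26. n₂·d₁ = 10*s + 17. Sum = 20*s + 43. d₁·d₂ = s^2 + 4.3*s + 4.42.
H(s) = (20*s + 43)/(s^2 + 4.3*s + 4.42)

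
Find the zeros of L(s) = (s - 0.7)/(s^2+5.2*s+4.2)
Set numerator = 0: s - 0.7 = 0 → Zeros: 0.7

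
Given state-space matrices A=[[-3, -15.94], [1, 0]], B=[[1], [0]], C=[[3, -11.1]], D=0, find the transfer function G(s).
G(s) = C(sI - A)⁻¹B + D.
Characteristic polynomial det(sI - A) = s^2 + 3*s + 15.94.
Numerator from C·adj(sI-A)·B + D·det(sI-A) = 3*s - 11.1.
G(s) = (3*s - 11.1)/(s^2 + 3*s + 15.94)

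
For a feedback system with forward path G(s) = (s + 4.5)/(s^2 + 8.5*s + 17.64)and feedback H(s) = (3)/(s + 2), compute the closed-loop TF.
Closed-loop T = G/(1+GH).
Numerator: G_num * H_den = s^2 + 6.5*s + 9.
Denominator: G_den * H_den + G_num * H_num = (s^3 + 10.5*s^2 + 34.64*s + 35.28) + (3*s + 13.5) = s^3 + 10.5*s^2 + 37.64*s + 48.78.
T(s) = (s^2 + 6.5*s + 9)/(s^3 + 10.5*s^2 + 37.64*s + 48.78)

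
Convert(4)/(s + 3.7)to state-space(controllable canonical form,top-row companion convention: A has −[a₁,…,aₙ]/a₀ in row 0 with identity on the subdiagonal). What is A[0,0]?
Reachable canonical form for den = s + 3.7: top row of A = -[a₁,a₂,...,aₙ]/a₀, ones on the subdiagonal, zeros elsewhere.
A = [[-3.7]].
A[0,0] = -3.7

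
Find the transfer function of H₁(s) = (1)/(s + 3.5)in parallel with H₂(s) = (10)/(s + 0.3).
Parallel: H = H₁ + H₂ = (n₁·d₂ + n₂·d₁)/(d₁·d₂).
n₁·d₂ = s + 0.3. n₂·d₁ = 10*s + 35. Sum = 11*s + 35.3. d₁·d₂ = s^2 + 3.8*s + 1.05.
H(s) = (11*s + 35.3)/(s^2 + 3.8*s + 1.05)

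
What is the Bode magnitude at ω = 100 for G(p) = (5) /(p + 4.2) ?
Substitute p = j*100: G(j100) = 0.0020963 - 0.049912j.
|G(j100)| = sqrt(Re² + Im²) = 0.04996.
20*log₁₀(0.04996) = -26.03 dB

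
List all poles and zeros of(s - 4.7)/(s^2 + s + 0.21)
Set denominator = 0: s^2 + s + 0.21 = (s + 0.3)(s + 0.7) = 0 → Poles: -0.3, -0.7
Set numerator = 0: s - 4.7 = 0 → Zeros: 4.7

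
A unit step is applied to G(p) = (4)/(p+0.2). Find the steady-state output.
FVT: lim_{t→∞} y(t) = lim_{p→0} p*Y(p) where Y(p) = G(p)/p.
= lim_{p→0} G(p) = G(0) = num(0)/den(0) = 4/0.2 = 20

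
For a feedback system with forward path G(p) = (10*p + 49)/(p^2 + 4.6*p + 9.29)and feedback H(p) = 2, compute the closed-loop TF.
Closed-loop T = G/(1+GH).
Numerator: G_num * H_den = 10*p + 49.
Denominator: G_den * H_den + G_num * H_num = (p^2 + 4.6*p + 9.29) + (20*p + 98) = p^2 + 24.6*p + 107.29.
T(p) = (10*p + 49)/(p^2 + 24.6*p + 107.29)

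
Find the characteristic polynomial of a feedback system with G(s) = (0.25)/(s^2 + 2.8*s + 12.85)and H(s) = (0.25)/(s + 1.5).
Characteristic poly = G_den * H_den + G_num * H_num = (s^3 + 4.3*s^2 + 17.05*s + 19.275) + (0.0625) = s^3 + 4.3*s^2 + 17.05*s + 19.3375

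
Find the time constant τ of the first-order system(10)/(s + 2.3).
First-order system: τ = -1/pole. Pole = -2.3. τ = -1/(-2.3) = 0.4348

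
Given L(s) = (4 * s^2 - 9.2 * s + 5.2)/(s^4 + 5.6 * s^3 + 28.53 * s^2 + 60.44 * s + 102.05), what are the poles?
Set denominator = 0: s^4 + 5.6*s^3 + 28.53*s^2 + 60.44*s + 102.05 = (s^2 + 3.2*s + 7.85)(s^2 + 2.4*s + 13) = 0 → Poles: -1.2 + 3.4j, -1.2 - 3.4j, -1.6 + 2.3j, -1.6 - 2.3j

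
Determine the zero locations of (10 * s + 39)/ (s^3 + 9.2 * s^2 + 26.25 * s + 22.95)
Set numerator = 0: 10*s + 39 = 0 → Zeros: -3.9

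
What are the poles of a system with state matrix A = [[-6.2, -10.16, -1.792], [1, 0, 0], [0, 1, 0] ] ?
Eigenvalues solve det(λI - A) = 0.
Characteristic polynomial: λ^3 + 6.2*λ^2 + 10.16*λ + 1.792 = 0.
Factor: (λ + 3.2)(λ + 2.8)(λ + 0.2) = 0.
Roots: -0.2, -2.8, -3.2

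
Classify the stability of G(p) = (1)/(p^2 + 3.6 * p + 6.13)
Denominator: p^2 + 3.6*p + 6.13. Poles: -1.8 + 1.7j, -1.8 - 1.7j. Stable (all poles in LHP)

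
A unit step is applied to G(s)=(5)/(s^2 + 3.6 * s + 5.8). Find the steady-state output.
FVT: lim_{t→∞} y(t) = lim_{s→0} s*Y(s) where Y(s) = G(s)/s.
= lim_{s→0} G(s) = G(0) = num(0)/den(0) = 5/5.8 = 0.8621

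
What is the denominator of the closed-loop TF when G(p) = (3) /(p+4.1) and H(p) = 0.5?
Characteristic poly = G_den * H_den + G_num * H_num = (p + 4.1) + (1.5) = p + 5.6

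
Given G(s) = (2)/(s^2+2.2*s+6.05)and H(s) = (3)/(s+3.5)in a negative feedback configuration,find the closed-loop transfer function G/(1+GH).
Closed-loop T = G/(1+GH).
Numerator: G_num * H_den = 2*s + 7.
Denominator: G_den * H_den + G_num * H_num = (s^3 + 5.7*s^2 + 13.75*s + 21.175) + (6) = s^3 + 5.7*s^2 + 13.75*s + 27.175.
T(s) = (2*s + 7)/(s^3 + 5.7*s^2 + 13.75*s + 27.175)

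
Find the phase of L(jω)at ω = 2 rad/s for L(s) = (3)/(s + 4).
Substitute s = j*2: L(j2) = 0.6 - 0.3j.
∠L(j2) = atan2(Im, Re) = atan2(-0.3, 0.6) = -26.57°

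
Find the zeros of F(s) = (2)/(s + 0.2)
Numerator is a nonzero constant (2) → Zeros: none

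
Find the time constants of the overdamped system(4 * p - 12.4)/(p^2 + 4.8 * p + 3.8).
Overdamped: real poles at -1, -3.8. τ = -1/pole → τ₁ = 1, τ₂ = 0.2632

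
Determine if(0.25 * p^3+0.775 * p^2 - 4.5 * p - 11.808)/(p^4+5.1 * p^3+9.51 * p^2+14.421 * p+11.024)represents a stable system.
Denominator: p^4 + 5.1*p^3 + 9.51*p^2 + 14.421*p + 11.024 = (p + 1.3)(p + 3.2)(p^2 + 0.6*p + 2.65). Poles: -0.3 + 1.6j, -0.3 - 1.6j, -1.3, -3.2. All Re(p)<0: Yes (stable)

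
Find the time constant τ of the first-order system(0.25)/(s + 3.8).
First-order system: τ = -1/pole. Pole = -3.8. τ = -1/(-3.8) = 0.2632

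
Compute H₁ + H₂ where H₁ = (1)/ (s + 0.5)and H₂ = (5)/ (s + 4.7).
Parallel: H = H₁ + H₂ = (n₁·d₂ + n₂·d₁)/(d₁·d₂).
n₁·d₂ = s + 4.7. n₂·d₁ = 5*s + 2.5. Sum = 6*s + 7.2. d₁·d₂ = s^2 + 5.2*s + 2.35.
H(s) = (6*s + 7.2)/(s^2 + 5.2*s + 2.35)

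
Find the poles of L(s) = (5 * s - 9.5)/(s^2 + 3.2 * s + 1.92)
Set denominator = 0: s^2 + 3.2*s + 1.92 = (s + 2.4)(s + 0.8) = 0 → Poles: -0.8, -2.4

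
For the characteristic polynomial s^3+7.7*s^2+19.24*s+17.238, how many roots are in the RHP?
s^3 + 7.7*s^2 + 19.24*s + 17.238 = (s + 3.9)(s^2 + 3.8*s + 4.42). Poles: -1.9 + 0.9j, -1.9 - 0.9j, -3.9. RHP poles (Re>0): 0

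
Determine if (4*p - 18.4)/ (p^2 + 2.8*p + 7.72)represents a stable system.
Denominator: p^2 + 2.8*p + 7.72. Poles: -1.4 + 2.4j, -1.4 - 2.4j. All Re(p)<0: Yes (stable)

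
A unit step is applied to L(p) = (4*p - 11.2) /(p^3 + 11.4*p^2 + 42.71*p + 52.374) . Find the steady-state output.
FVT: lim_{t→∞} y(t) = lim_{p→0} p*Y(p) where Y(p) = L(p)/p.
= lim_{p→0} L(p) = L(0) = num(0)/den(0) = -11.2/52.374 = -0.2138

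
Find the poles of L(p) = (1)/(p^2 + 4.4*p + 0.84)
Set denominator = 0: p^2 + 4.4*p + 0.84 = (p + 4.2)(p + 0.2) = 0 → Poles: -0.2, -4.2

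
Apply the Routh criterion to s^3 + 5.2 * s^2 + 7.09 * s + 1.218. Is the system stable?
Routh array:
s^3: [1, 7.09]; s^2: [5.2, 1.218]; s^1: [6.85577]; s^0: [1.218]
First column: [1, 5.2, 6.85577, 1.218]. Sign changes = 0.
Yes, stable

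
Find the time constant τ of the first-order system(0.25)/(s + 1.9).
First-order system: τ = -1/pole. Pole = -1.9. τ = -1/(-1.9) = 0.5263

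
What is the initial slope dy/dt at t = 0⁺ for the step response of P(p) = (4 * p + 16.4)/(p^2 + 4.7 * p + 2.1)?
IVT: y'(0⁺) = lim_{p→∞} p²·Y(p) = lim_{p→∞} p·P(p).
deg(num) = 1, deg(den) = 2, relative degree = 1, so p·P(p) → (leading num)/(leading den) = 4/1 = 4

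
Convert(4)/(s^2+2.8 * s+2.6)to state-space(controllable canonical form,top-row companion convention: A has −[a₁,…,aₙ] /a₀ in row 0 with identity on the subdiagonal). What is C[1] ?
Reachable canonical form: C = numerator coefficients (right-aligned, zero-padded to length n).
num = 4, C = [[0, 4]].
C[1] = 4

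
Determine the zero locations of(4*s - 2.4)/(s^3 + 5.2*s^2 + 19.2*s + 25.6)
Set numerator = 0: 4*s - 2.4 = 0 → Zeros: 0.6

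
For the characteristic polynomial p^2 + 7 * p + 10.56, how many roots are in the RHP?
p^2 + 7*p + 10.56 = (p + 4.8)(p + 2.2). Poles: -2.2, -4.8. RHP poles (Re>0): 0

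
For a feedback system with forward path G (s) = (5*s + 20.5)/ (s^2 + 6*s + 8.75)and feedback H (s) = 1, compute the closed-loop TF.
Closed-loop T = G/(1+GH).
Numerator: G_num * H_den = 5*s + 20.5.
Denominator: G_den * H_den + G_num * H_num = (s^2 + 6*s + 8.75) + (5*s + 20.5) = s^2 + 11*s + 29.25.
T(s) = (5*s + 20.5)/(s^2 + 11*s + 29.25)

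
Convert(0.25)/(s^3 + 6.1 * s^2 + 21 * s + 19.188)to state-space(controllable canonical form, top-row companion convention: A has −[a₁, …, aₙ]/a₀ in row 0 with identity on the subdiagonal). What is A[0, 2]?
Reachable canonical form for den = s^3 + 6.1*s^2 + 21*s + 19.188: top row of A = -[a₁,a₂,...,aₙ]/a₀, ones on the subdiagonal, zeros elsewhere.
A = [[-6.1, -21, -19.188], [1, 0, 0], [0, 1, 0]].
A[0,2] = -19.188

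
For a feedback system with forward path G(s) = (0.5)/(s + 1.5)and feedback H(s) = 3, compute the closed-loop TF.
Closed-loop T = G/(1+GH).
Numerator: G_num * H_den = 0.5.
Denominator: G_den * H_den + G_num * H_num = (s + 1.5) + (1.5) = s + 3.
T(s) = (0.5)/(s + 3)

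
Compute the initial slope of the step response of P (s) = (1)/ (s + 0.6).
IVT: y'(0⁺) = lim_{s→∞} s²·Y(s) = lim_{s→∞} s·P(s).
deg(num) = 0, deg(den) = 1, relative degree = 1, so s·P(s) → (leading num)/(leading den) = 1/1 = 1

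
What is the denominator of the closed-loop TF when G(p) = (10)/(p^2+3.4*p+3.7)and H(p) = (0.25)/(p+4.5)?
Characteristic poly = G_den * H_den + G_num * H_num = (p^3 + 7.9*p^2 + 19*p + 16.65) + (2.5) = p^3 + 7.9*p^2 + 19*p + 19.15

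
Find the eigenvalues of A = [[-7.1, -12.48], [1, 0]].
Eigenvalues solve det(λI - A) = 0.
Characteristic polynomial: λ^2 + 7.1*λ + 12.48 = 0.
Factor: (λ + 3.2)(λ + 3.9) = 0.
Roots: -3.2, -3.9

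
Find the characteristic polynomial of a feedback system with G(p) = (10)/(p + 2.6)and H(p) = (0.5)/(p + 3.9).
Characteristic poly = G_den * H_den + G_num * H_num = (p^2 + 6.5*p + 10.14) + (5) = p^2 + 6.5*p + 15.14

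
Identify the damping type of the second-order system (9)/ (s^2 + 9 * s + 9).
Standard form: ωn²/(s²+2ζωn·s+ωn²) gives ωn=3, ζ=1.5.
Overdamped (ζ = 1.5 > 1)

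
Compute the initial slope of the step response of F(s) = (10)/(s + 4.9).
IVT: y'(0⁺) = lim_{s→∞} s²·Y(s) = lim_{s→∞} s·F(s).
deg(num) = 0, deg(den) = 1, relative degree = 1, so s·F(s) → (leading num)/(leading den) = 10/1 = 10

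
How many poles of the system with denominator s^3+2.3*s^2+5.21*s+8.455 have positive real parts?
s^3 + 2.3*s^2 + 5.21*s + 8.455 = (s + 1.9)(s^2 + 0.4*s + 4.45). Poles: -0.2 + 2.1j, -0.2 - 2.1j, -1.9. RHP poles (Re>0): 0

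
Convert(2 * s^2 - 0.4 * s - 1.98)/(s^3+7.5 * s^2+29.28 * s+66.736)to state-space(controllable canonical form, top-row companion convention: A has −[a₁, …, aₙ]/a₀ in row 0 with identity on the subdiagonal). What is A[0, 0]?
Reachable canonical form for den = s^3 + 7.5*s^2 + 29.28*s + 66.736: top row of A = -[a₁,a₂,...,aₙ]/a₀, ones on the subdiagonal, zeros elsewhere.
A = [[-7.5, -29.28, -66.736], [1, 0, 0], [0, 1, 0]].
A[0,0] = -7.5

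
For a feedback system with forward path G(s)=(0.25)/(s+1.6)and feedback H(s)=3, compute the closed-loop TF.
Closed-loop T = G/(1+GH).
Numerator: G_num * H_den = 0.25.
Denominator: G_den * H_den + G_num * H_num = (s + 1.6) + (0.75) = s + 2.35.
T(s) = (0.25)/(s + 2.35)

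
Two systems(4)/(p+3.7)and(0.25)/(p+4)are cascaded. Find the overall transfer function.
Series: H = H₁ · H₂ = (n₁·n₂)/(d₁·d₂).
Num: n₁·n₂ = 1. Den: d₁·d₂ = p^2 + 7.7*p + 14.8.
H(p) = (1)/(p^2 + 7.7*p + 14.8)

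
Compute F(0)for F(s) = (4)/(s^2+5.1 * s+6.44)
DC gain = F(0) = num(0)/den(0) = 4/6.44 = 0.6211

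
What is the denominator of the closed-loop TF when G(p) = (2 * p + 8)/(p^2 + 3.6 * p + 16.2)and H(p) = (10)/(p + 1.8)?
Characteristic poly = G_den * H_den + G_num * H_num = (p^3 + 5.4*p^2 + 22.68*p + 29.16) + (20*p + 80) = p^3 + 5.4*p^2 + 42.68*p + 109.16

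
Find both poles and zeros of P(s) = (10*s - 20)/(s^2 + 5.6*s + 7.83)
Set denominator = 0: s^2 + 5.6*s + 7.83 = (s + 2.7)(s + 2.9) = 0 → Poles: -2.7, -2.9
Set numerator = 0: 10*s - 20 = 0 → Zeros: 2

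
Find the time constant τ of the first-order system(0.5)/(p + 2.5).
First-order system: τ = -1/pole. Pole = -2.5. τ = -1/(-2.5) = 0.4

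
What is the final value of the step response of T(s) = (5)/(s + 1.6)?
FVT: lim_{t→∞} y(t) = lim_{s→0} s*Y(s) where Y(s) = T(s)/s.
= lim_{s→0} T(s) = T(0) = num(0)/den(0) = 5/1.6 = 3.125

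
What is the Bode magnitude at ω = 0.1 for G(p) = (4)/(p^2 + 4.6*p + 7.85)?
Substitute p = j*0.1: G(j0.1) = 0.508454 - 0.0298327j.
|G(j0.1)| = sqrt(Re² + Im²) = 0.5093.
20*log₁₀(0.5093) = -5.86 dB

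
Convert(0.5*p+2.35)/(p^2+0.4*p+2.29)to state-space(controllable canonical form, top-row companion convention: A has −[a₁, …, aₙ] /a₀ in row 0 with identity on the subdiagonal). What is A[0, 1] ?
Reachable canonical form for den = p^2 + 0.4*p + 2.29: top row of A = -[a₁,a₂,...,aₙ]/a₀, ones on the subdiagonal, zeros elsewhere.
A = [[-0.4, -2.29], [1, 0]].
A[0,1] = -2.29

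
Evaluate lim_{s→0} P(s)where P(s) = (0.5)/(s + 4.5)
DC gain = P(0) = num(0)/den(0) = 0.5/4.5 = 0.1111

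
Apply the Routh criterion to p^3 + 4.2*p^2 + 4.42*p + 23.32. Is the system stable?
Routh array:
p^3: [1, 4.42]; p^2: [4.2, 23.32]; p^1: [-1.13238]; p^0: [23.32]
First column: [1, 4.2, -1.13238, 23.32]. Sign changes = 2.
No, unstable (2 RHP root(s))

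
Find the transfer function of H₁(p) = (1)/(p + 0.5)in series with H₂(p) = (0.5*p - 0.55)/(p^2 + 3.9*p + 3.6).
Series: H = H₁ · H₂ = (n₁·n₂)/(d₁·d₂).
Num: n₁·n₂ = 0.5*p - 0.55. Den: d₁·d₂ = p^3 + 4.4*p^2 + 5.55*p + 1.8.
H(p) = (0.5*p - 0.55)/(p^3 + 4.4*p^2 + 5.55*p + 1.8)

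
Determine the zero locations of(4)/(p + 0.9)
Numerator is a nonzero constant (4) → Zeros: none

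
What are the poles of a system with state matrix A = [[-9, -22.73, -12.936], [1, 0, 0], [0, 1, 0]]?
Eigenvalues solve det(λI - A) = 0.
Characteristic polynomial: λ^3 + 9*λ^2 + 22.73*λ + 12.936 = 0.
Factor: (λ + 0.8)(λ + 3.3)(λ + 4.9) = 0.
Roots: -0.8, -3.3, -4.9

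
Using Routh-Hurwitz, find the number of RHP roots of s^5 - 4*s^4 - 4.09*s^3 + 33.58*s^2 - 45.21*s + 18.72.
Routh array:
s^5: [1, -4.09, -45.21]; s^4: [-4, 33.58, 18.72]; s^3: [4.305, -40.53]; s^2: [-4.07854, 18.72]; s^1: [-20.7706]; s^0: [18.72]
First column: [1, -4, 4.305, -4.07854, -20.7706, 18.72]. Sign changes = RHP roots = 4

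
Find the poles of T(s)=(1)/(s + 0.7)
Set denominator = 0: s + 0.7 = 0 → Poles: -0.7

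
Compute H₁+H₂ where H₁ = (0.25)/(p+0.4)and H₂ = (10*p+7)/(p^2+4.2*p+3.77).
Parallel: H = H₁ + H₂ = (n₁·d₂ + n₂·d₁)/(d₁·d₂).
n₁·d₂ = 0.25*p^2 + 1.05*p + 0.9425. n₂·d₁ = 10*p^2 + 11*p + 2.8. Sum = 10.25*p^2 + 12.05*p + 3.7425. d₁·d₂ = p^3 + 4.6*p^2 + 5.45*p + 1.508.
H(p) = (10.25*p^2 + 12.05*p + 3.7425)/(p^3 + 4.6*p^2 + 5.45*p + 1.508)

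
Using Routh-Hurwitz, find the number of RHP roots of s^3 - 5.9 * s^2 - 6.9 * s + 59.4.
Routh array:
s^3: [1, -6.9]; s^2: [-5.9, 59.4]; s^1: [3.1678]; s^0: [59.4]
First column: [1, -5.9, 3.1678, 59.4]. Sign changes = RHP roots = 2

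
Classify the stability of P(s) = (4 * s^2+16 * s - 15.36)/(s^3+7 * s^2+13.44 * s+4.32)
Denominator: s^3 + 7*s^2 + 13.44*s + 4.32 = (s + 0.4)(s + 3)(s + 3.6). Poles: -0.4, -3, -3.6. Stable (all poles in LHP)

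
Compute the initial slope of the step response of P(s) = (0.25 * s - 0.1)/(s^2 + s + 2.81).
IVT: y'(0⁺) = lim_{s→∞} s²·Y(s) = lim_{s→∞} s·P(s).
deg(num) = 1, deg(den) = 2, relative degree = 1, so s·P(s) → (leading num)/(leading den) = 0.25/1 = 0.25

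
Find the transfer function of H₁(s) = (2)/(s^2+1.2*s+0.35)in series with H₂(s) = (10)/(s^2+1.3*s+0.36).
Series: H = H₁ · H₂ = (n₁·n₂)/(d₁·d₂).
Num: n₁·n₂ = 20. Den: d₁·d₂ = s^4 + 2.5*s^3 + 2.27*s^2 + 0.887*s + 0.126.
H(s) = (20)/(s^4 + 2.5*s^3 + 2.27*s^2 + 0.887*s + 0.126)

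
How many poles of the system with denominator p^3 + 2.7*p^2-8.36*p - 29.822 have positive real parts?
p^3 + 2.7*p^2 - 8.36*p - 29.822 = (p - 3.1)(p^2 + 5.8*p + 9.62). Poles: -2.9 + 1.1j, -2.9 - 1.1j, 3.1. RHP poles (Re>0): 1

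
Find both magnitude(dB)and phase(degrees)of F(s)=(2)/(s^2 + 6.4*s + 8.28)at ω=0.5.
Substitute s = j*0.5: F(j0.5) = 0.214933 - 0.0856521j.
|F| = 20*log₁₀(sqrt(Re²+Im²)) = -12.71 dB.
∠F = atan2(Im, Re) = -21.73°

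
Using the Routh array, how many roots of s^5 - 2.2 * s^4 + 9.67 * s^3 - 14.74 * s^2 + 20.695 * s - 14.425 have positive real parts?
Routh array:
s^5: [1, 9.67, 20.695]; s^4: [-2.2, -14.74, -14.425]; s^3: [2.97, 14.1382]; s^2: [-4.26727, -14.425]; s^1: [4.09846]; s^0: [-14.425]
First column: [1, -2.2, 2.97, -4.26727, 4.09846, -14.425]. Sign changes = RHP roots = 5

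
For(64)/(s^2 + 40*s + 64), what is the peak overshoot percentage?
Standard form: ωn²/(s²+2ζωn·s+ωn²) → ωn = 8, ζ = 2.5.
ζ ≥ 1, so the response is non-oscillatory: peak overshoot = 0%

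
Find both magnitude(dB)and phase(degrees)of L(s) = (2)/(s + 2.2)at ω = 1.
Substitute s = j*1: L(j1) = 0.753425 - 0.342466j.
|L| = 20*log₁₀(sqrt(Re²+Im²)) = -1.64 dB.
∠L = atan2(Im, Re) = -24.44°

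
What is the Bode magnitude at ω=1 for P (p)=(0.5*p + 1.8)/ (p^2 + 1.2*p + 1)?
Substitute p = j*1: P(j1) = 0.416667 - 1.5j.
|P(j1)| = sqrt(Re² + Im²) = 1.557.
20*log₁₀(1.557) = 3.84 dB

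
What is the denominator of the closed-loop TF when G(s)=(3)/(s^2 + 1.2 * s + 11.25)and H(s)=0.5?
Characteristic poly = G_den * H_den + G_num * H_num = (s^2 + 1.2*s + 11.25) + (1.5) = s^2 + 1.2*s + 12.75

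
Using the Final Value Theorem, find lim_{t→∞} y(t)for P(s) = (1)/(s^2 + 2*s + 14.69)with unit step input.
FVT: lim_{t→∞} y(t) = lim_{s→0} s*Y(s) where Y(s) = P(s)/s.
= lim_{s→0} P(s) = P(0) = num(0)/den(0) = 1/14.69 = 0.06807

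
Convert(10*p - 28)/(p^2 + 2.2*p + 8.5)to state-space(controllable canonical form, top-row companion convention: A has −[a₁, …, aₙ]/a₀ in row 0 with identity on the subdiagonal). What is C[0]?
Reachable canonical form: C = numerator coefficients (right-aligned, zero-padded to length n).
num = 10*p - 28, C = [[10, -28]].
C[0] = 10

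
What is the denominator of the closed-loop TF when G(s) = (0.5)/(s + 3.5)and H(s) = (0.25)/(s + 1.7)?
Characteristic poly = G_den * H_den + G_num * H_num = (s^2 + 5.2*s + 5.95) + (0.125) = s^2 + 5.2*s + 6.075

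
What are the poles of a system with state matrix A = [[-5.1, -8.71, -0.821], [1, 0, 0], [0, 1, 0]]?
Eigenvalues solve det(λI - A) = 0.
Characteristic polynomial: λ^3 + 5.1*λ^2 + 8.71*λ + 0.821 = 0.
Factor: (λ + 0.1)(λ^2 + 5*λ + 8.21) = 0.
Roots: -0.1, -2.5 + 1.4j, -2.5 - 1.4j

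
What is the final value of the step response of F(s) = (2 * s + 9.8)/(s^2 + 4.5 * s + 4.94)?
FVT: lim_{t→∞} y(t) = lim_{s→0} s*Y(s) where Y(s) = F(s)/s.
= lim_{s→0} F(s) = F(0) = num(0)/den(0) = 9.8/4.94 = 1.984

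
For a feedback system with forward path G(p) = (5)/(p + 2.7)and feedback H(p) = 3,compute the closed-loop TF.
Closed-loop T = G/(1+GH).
Numerator: G_num * H_den = 5.
Denominator: G_den * H_den + G_num * H_num = (p + 2.7) + (15) = p + 17.7.
T(p) = (5)/(p + 17.7)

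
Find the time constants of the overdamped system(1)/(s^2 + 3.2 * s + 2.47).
Overdamped: real poles at -1.3, -1.9. τ = -1/pole → τ₁ = 0.7692, τ₂ = 0.5263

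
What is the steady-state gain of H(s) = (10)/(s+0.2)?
DC gain = H(0) = num(0)/den(0) = 10/0.2 = 50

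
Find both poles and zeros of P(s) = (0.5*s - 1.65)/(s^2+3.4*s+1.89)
Set denominator = 0: s^2 + 3.4*s + 1.89 = (s + 0.7)(s + 2.7) = 0 → Poles: -0.7, -2.7
Set numerator = 0: 0.5*s - 1.65 = 0 → Zeros: 3.3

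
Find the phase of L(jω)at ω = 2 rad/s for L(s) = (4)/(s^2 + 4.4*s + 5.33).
Substitute s = j*2: L(j2) = 0.0671642 - 0.444395j.
∠L(j2) = atan2(Im, Re) = atan2(-0.444395, 0.0671642) = -81.41°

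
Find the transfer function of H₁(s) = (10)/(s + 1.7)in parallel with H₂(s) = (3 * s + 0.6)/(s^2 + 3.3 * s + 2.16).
Parallel: H = H₁ + H₂ = (n₁·d₂ + n₂·d₁)/(d₁·d₂).
n₁·d₂ = 10*s^2 + 33*s + 21.6. n₂·d₁ = 3*s^2 + 5.7*s + 1.02. Sum = 13*s^2 + 38.7*s + 22.62. d₁·d₂ = s^3 + 5*s^2 + 7.77*s + 3.672.
H(s) = (13*s^2 + 38.7*s + 22.62)/(s^3 + 5*s^2 + 7.77*s + 3.672)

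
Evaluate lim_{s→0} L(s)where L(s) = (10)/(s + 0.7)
DC gain = L(0) = num(0)/den(0) = 10/0.7 = 14.29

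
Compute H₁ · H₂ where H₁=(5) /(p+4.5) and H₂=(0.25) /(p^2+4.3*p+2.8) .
Series: H = H₁ · H₂ = (n₁·n₂)/(d₁·d₂).
Num: n₁·n₂ = 1.25. Den: d₁·d₂ = p^3 + 8.8*p^2 + 22.15*p + 12.6.
H(p) = (1.25)/(p^3 + 8.8*p^2 + 22.15*p + 12.6)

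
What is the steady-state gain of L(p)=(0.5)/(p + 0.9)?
DC gain = L(0) = num(0)/den(0) = 0.5/0.9 = 0.5556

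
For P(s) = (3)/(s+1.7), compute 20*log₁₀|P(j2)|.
Substitute s = j*2: P(j2) = 0.740203 - 0.870827j.
|P(j2)| = sqrt(Re² + Im²) = 1.143.
20*log₁₀(1.143) = 1.16 dB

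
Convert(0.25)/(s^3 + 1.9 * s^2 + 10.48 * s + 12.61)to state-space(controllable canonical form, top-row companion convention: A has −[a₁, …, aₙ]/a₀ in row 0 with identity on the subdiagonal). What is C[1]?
Reachable canonical form: C = numerator coefficients (right-aligned, zero-padded to length n).
num = 0.25, C = [[0, 0, 0.25]].
C[1] = 0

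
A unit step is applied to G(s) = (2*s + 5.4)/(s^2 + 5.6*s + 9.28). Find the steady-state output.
FVT: lim_{t→∞} y(t) = lim_{s→0} s*Y(s) where Y(s) = G(s)/s.
= lim_{s→0} G(s) = G(0) = num(0)/den(0) = 5.4/9.28 = 0.5819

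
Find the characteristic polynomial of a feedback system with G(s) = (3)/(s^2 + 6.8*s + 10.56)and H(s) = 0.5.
Characteristic poly = G_den * H_den + G_num * H_num = (s^2 + 6.8*s + 10.56) + (1.5) = s^2 + 6.8*s + 12.06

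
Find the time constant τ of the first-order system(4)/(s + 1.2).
First-order system: τ = -1/pole. Pole = -1.2. τ = -1/(-1.2) = 0.8333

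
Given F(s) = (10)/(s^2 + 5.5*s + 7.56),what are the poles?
Set denominator = 0: s^2 + 5.5*s + 7.56 = (s + 2.7)(s + 2.8) = 0 → Poles: -2.7, -2.8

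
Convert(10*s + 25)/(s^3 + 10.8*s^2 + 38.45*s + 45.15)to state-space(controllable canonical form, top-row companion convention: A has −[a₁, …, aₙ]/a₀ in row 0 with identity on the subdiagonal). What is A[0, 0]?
Reachable canonical form for den = s^3 + 10.8*s^2 + 38.45*s + 45.15: top row of A = -[a₁,a₂,...,aₙ]/a₀, ones on the subdiagonal, zeros elsewhere.
A = [[-10.8, -38.45, -45.15], [1, 0, 0], [0, 1, 0]].
A[0,0] = -10.8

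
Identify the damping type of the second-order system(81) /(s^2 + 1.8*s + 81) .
Standard form: ωn²/(s²+2ζωn·s+ωn²) gives ωn=9, ζ=0.1.
Underdamped (ζ = 0.1 < 1)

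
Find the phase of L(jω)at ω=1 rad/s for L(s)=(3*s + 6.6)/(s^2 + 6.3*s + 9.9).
Substitute s = j*1: L(j1) = 0.652986 - 0.125147j.
∠L(j1) = atan2(Im, Re) = atan2(-0.125147, 0.652986) = -10.85°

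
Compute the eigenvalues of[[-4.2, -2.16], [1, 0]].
Eigenvalues solve det(λI - A) = 0.
Characteristic polynomial: λ^2 + 4.2*λ + 2.16 = 0.
Factor: (λ + 3.6)(λ + 0.6) = 0.
Roots: -0.6, -3.6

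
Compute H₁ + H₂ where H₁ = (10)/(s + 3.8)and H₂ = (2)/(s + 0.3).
Parallel: H = H₁ + H₂ = (n₁·d₂ + n₂·d₁)/(d₁·d₂).
n₁·d₂ = 10*s + 3. n₂·d₁ = 2*s + 7.6. Sum = 12*s + 10.6. d₁·d₂ = s^2 + 4.1*s + 1.14.
H(s) = (12*s + 10.6)/(s^2 + 4.1*s + 1.14)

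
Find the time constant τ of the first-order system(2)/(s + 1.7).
First-order system: τ = -1/pole. Pole = -1.7. τ = -1/(-1.7) = 0.5882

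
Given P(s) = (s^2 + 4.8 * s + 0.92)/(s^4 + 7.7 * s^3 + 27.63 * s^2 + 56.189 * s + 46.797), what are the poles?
Set denominator = 0: s^4 + 7.7*s^3 + 27.63*s^2 + 56.189*s + 46.797 = (s + 3)(s + 1.9)(s^2 + 2.8*s + 8.21) = 0 → Poles: -1.4 + 2.5j, -1.4 - 2.5j, -1.9, -3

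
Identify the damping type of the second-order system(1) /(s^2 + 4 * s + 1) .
Standard form: ωn²/(s²+2ζωn·s+ωn²) gives ωn=1, ζ=2.
Overdamped (ζ = 2 > 1)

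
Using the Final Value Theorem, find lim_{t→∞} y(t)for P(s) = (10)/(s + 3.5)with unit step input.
FVT: lim_{t→∞} y(t) = lim_{s→0} s*Y(s) where Y(s) = P(s)/s.
= lim_{s→0} P(s) = P(0) = num(0)/den(0) = 10/3.5 = 2.857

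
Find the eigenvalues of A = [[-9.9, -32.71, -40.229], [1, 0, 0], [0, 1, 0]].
Eigenvalues solve det(λI - A) = 0.
Characteristic polynomial: λ^3 + 9.9*λ^2 + 32.71*λ + 40.229 = 0.
Factor: (λ + 4.9)(λ^2 + 5*λ + 8.21) = 0.
Roots: -2.5 + 1.4j, -2.5 - 1.4j, -4.9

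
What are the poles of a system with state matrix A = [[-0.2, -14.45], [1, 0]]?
Eigenvalues solve det(λI - A) = 0.
Characteristic polynomial: λ^2 + 0.2*λ + 14.45 = 0.
Roots: -0.1 + 3.8j, -0.1 - 3.8j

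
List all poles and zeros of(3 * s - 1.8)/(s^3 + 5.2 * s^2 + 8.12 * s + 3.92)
Set denominator = 0: s^3 + 5.2*s^2 + 8.12*s + 3.92 = (s + 1)(s + 2.8)(s + 1.4) = 0 → Poles: -1, -1.4, -2.8
Set numerator = 0: 3*s - 1.8 = 0 → Zeros: 0.6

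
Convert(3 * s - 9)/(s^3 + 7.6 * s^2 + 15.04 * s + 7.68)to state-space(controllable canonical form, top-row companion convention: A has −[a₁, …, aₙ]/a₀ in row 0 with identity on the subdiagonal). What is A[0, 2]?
Reachable canonical form for den = s^3 + 7.6*s^2 + 15.04*s + 7.68: top row of A = -[a₁,a₂,...,aₙ]/a₀, ones on the subdiagonal, zeros elsewhere.
A = [[-7.6, -15.04, -7.68], [1, 0, 0], [0, 1, 0]].
A[0,2] = -7.68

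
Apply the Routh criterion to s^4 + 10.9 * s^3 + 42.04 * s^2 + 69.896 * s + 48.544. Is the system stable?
Routh array:
s^4: [1, 42.04, 48.544]; s^3: [10.9, 69.896]; s^2: [35.6275, 48.544]; s^1: [55.0443]; s^0: [48.544]
First column: [1, 10.9, 35.6275, 55.0443, 48.544]. Sign changes = 0.
Yes, stable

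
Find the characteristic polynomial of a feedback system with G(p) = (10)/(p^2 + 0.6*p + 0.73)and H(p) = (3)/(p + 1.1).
Characteristic poly = G_den * H_den + G_num * H_num = (p^3 + 1.7*p^2 + 1.39*p + 0.803) + (30) = p^3 + 1.7*p^2 + 1.39*p + 30.803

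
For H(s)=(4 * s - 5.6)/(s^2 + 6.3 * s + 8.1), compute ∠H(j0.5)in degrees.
Substitute s = j*0.5: H(j0.5) = -0.526382 + 0.466j.
∠H(j0.5) = atan2(Im, Re) = atan2(0.466, -0.526382) = 138.48°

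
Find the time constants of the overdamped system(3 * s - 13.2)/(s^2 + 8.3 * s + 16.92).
Overdamped: real poles at -4.7, -3.6. τ = -1/pole → τ₁ = 0.2128, τ₂ = 0.2778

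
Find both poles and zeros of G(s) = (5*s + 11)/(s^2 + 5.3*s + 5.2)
Set denominator = 0: s^2 + 5.3*s + 5.2 = (s + 1.3)(s + 4) = 0 → Poles: -1.3, -4
Set numerator = 0: 5*s + 11 = 0 → Zeros: -2.2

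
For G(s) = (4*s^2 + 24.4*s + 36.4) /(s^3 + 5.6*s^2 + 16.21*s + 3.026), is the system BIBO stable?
Denominator: s^3 + 5.6*s^2 + 16.21*s + 3.026 = (s + 0.2)(s^2 + 5.4*s + 15.13). Poles: -0.2, -2.7 + 2.8j, -2.7 - 2.8j. All Re(p)<0: Yes (stable)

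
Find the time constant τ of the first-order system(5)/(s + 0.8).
First-order system: τ = -1/pole. Pole = -0.8. τ = -1/(-0.8) = 1.25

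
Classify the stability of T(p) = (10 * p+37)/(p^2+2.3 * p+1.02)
Denominator: p^2 + 2.3*p + 1.02 = (p + 0.6)(p + 1.7). Poles: -0.6, -1.7. Stable (all poles in LHP)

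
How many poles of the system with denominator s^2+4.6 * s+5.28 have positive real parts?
s^2 + 4.6*s + 5.28 = (s + 2.4)(s + 2.2). Poles: -2.2, -2.4. RHP poles (Re>0): 0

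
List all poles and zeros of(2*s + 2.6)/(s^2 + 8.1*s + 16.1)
Set denominator = 0: s^2 + 8.1*s + 16.1 = (s + 3.5)(s + 4.6) = 0 → Poles: -3.5, -4.6
Set numerator = 0: 2*s + 2.6 = 0 → Zeros: -1.3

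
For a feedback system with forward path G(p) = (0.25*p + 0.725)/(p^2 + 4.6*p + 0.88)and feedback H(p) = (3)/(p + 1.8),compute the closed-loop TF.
Closed-loop T = G/(1+GH).
Numerator: G_num * H_den = 0.25*p^2 + 1.175*p + 1.305.
Denominator: G_den * H_den + G_num * H_num = (p^3 + 6.4*p^2 + 9.16*p + 1.584) + (0.75*p + 2.175) = p^3 + 6.4*p^2 + 9.91*p + 3.759.
T(p) = (0.25*p^2 + 1.175*p + 1.305)/(p^3 + 6.4*p^2 + 9.91*p + 3.759)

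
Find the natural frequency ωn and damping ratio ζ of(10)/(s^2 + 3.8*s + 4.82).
Underdamped: complex pole -1.9 + 1.1j. ωn = |pole| = 2.195, ζ = -Re(pole)/ωn = 0.8654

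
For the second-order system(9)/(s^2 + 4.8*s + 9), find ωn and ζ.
Standard form: ωn²/(s²+2ζωn·s+ωn²).
const=9=ωn² → ωn=3, s coeff=4.8=2ζωn → ζ=0.8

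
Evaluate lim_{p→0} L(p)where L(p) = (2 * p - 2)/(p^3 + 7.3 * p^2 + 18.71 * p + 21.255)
DC gain = L(0) = num(0)/den(0) = -2/21.255 = -0.0941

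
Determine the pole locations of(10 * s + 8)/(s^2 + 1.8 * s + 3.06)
Set denominator = 0: s^2 + 1.8*s + 3.06 = 0 → Poles: -0.9 + 1.5j, -0.9 - 1.5j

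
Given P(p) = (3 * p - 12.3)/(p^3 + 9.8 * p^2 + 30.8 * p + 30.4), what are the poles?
Set denominator = 0: p^3 + 9.8*p^2 + 30.8*p + 30.4 = (p + 3.8)(p + 2)(p + 4) = 0 → Poles: -2, -3.8, -4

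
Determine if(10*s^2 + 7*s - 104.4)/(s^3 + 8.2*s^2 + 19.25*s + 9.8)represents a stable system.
Denominator: s^3 + 8.2*s^2 + 19.25*s + 9.8 = (s + 4)(s + 0.7)(s + 3.5). Poles: -0.7, -3.5, -4. All Re(p)<0: Yes (stable)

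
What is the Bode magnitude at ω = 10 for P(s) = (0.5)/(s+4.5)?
Substitute s = j*10: P(j10) = 0.018711 - 0.04158j.
|P(j10)| = sqrt(Re² + Im²) = 0.0456.
20*log₁₀(0.0456) = -26.82 dB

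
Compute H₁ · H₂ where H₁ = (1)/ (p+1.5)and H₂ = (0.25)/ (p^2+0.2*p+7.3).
Series: H = H₁ · H₂ = (n₁·n₂)/(d₁·d₂).
Num: n₁·n₂ = 0.25. Den: d₁·d₂ = p^3 + 1.7*p^2 + 7.6*p + 10.95.
H(p) = (0.25)/(p^3 + 1.7*p^2 + 7.6*p + 10.95)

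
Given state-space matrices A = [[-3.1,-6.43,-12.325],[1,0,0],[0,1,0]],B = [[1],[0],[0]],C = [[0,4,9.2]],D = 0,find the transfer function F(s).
F(s) = C(sI - A)⁻¹B + D.
Characteristic polynomial det(sI - A) = s^3 + 3.1*s^2 + 6.43*s + 12.325.
Numerator from C·adj(sI-A)·B + D·det(sI-A) = 4*s + 9.2.
F(s) = (4*s + 9.2)/(s^3 + 3.1*s^2 + 6.43*s + 12.325)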